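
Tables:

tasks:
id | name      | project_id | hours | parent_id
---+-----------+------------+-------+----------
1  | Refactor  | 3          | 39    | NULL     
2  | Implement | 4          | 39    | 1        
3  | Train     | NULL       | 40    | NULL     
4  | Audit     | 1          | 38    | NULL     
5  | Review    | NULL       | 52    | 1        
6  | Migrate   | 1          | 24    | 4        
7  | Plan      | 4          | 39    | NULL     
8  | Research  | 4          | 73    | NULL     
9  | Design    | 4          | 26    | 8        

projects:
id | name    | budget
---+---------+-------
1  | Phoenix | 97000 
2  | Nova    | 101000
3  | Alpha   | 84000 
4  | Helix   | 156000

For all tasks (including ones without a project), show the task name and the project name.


LEFT JOIN keeps every row from tasks (the left table); where project_id has no match in projects, the project columns become NULL. Walk through each task:
  - task 1 (Refactor): project_id=3 -> matches Alpha
  - task 2 (Implement): project_id=4 -> matches Helix
  - task 3 (Train): project_id=NULL, no match -> kept with NULL
  - task 4 (Audit): project_id=1 -> matches Phoenix
  - task 5 (Review): project_id=NULL, no match -> kept with NULL
  - task 6 (Migrate): project_id=1 -> matches Phoenix
  - task 7 (Plan): project_id=4 -> matches Helix
  - task 8 (Research): project_id=4 -> matches Helix
  - task 9 (Design): project_id=4 -> matches Helix
All 9 rows appear; 2 have NULL project.

SQL:
SELECT a.name, b.name AS project
FROM tasks a
LEFT JOIN projects b ON a.project_id = b.id

Result:
name      | project
----------+--------
Refactor  | Alpha  
Implement | Helix  
Train     | NULL   
Audit     | Phoenix
Review    | NULL   
Migrate   | Phoenix
Plan      | Helix  
Research  | Helix  
Design    | Helix  


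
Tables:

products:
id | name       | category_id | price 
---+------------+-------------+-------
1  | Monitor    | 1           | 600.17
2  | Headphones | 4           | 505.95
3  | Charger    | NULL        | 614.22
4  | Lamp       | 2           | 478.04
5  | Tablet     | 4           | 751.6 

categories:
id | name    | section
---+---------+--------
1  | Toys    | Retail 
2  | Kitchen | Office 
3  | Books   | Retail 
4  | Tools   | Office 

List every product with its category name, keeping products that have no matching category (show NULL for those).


LEFT JOIN keeps every row from products (the left table); where category_id has no match in categories, the category columns become NULL. Walk through each product:
  - product 1 (Monitor): category_id=1 -> matches Toys
  - product 2 (Headphones): category_id=4 -> matches Tools
  - product 3 (Charger): category_id=NULL, no match -> kept with NULL
  - product 4 (Lamp): category_id=2 -> matches Kitchen
  - product 5 (Tablet): category_id=4 -> matches Tools
All 5 rows appear; 1 has NULL category.

SQL:
SELECT a.name, b.name AS category
FROM products a
LEFT JOIN categories b ON a.category_id = b.id

Result:
name       | category
-----------+---------
Monitor    | Toys    
Headphones | Tools   
Charger    | NULL    
Lamp       | Kitchen 
Tablet     | Tools   


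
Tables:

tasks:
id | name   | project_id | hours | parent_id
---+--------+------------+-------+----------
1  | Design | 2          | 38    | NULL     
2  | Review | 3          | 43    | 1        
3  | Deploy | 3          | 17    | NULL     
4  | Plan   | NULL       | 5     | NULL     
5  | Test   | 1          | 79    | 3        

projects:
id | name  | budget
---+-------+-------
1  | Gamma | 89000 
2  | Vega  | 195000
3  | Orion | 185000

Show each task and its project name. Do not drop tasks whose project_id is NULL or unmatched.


LEFT JOIN keeps every row from tasks (the left table); where project_id has no match in projects, the project columns become NULL. Walk through each task:
  - task 1 (Design): project_id=2 -> matches Vega
  - task 2 (Review): project_id=3 -> matches Orion
  - task 3 (Deploy): project_id=3 -> matches Orion
  - task 4 (Plan): project_id=NULL, no match -> kept with NULL
  - task 5 (Test): project_id=1 -> matches Gamma
All 5 rows appear; 1 has NULL project.

SQL:
SELECT a.name, b.name AS project
FROM tasks a
LEFT JOIN projects b ON a.project_id = b.id

Result:
name   | project
-------+--------
Design | Vega   
Review | Orion  
Deploy | Orion  
Plan   | NULL   
Test   | Gamma  


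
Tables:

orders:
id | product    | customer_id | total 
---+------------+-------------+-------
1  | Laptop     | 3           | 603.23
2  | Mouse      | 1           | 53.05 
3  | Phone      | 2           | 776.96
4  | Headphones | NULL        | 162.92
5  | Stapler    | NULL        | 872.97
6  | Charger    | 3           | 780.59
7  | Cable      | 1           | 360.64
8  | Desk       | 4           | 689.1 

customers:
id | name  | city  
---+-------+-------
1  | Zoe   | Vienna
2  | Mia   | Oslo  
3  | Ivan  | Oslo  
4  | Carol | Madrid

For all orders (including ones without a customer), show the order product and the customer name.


LEFT JOIN keeps every row from orders (the left table); where customer_id has no match in customers, the customer columns become NULL. Walk through each order:
  - order 1 (Laptop): customer_id=3 -> matches Ivan
  - order 2 (Mouse): customer_id=1 -> matches Zoe
  - order 3 (Phone): customer_id=2 -> matches Mia
  - order 4 (Headphones): customer_id=NULL, no match -> kept with NULL
  - order 5 (Stapler): customer_id=NULL, no match -> kept with NULL
  - order 6 (Charger): customer_id=3 -> matches Ivan
  - order 7 (Cable): customer_id=1 -> matches Zoe
  - order 8 (Desk): customer_id=4 -> matches Carol
All 8 rows appear; 2 have NULL customer.

SQL:
SELECT a.product, b.name AS customer
FROM orders a
LEFT JOIN customers b ON a.customer_id = b.id

Result:
product    | customer
-----------+---------
Laptop     | Ivan    
Mouse      | Zoe     
Phone      | Mia     
Headphones | NULL    
Stapler    | NULL    
Charger    | Ivan    
Cable      | Zoe     
Desk       | Carol   


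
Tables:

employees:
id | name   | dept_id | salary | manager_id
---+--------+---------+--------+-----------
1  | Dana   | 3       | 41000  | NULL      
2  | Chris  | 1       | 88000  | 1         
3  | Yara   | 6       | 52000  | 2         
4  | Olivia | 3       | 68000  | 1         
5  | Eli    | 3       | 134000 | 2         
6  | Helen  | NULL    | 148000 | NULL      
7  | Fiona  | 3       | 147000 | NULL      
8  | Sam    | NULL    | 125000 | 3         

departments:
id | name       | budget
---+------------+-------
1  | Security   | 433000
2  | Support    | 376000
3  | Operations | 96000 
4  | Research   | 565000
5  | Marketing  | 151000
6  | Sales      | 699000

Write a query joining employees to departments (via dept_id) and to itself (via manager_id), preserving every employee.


Two LEFT JOINs from the same base table employees: one to departments via dept_id, one to employees itself via manager_id. Both are LEFT so every employee is preserved.
Match against departments:
  - employee 1 (Dana): dept_id=3 -> matches Operations
  - employee 2 (Chris): dept_id=1 -> matches Security
  - employee 3 (Yara): dept_id=6 -> matches Sales
  - employee 4 (Olivia): dept_id=3 -> matches Operations
  - employee 5 (Eli): dept_id=3 -> matches Operations
  - employee 6 (Helen): dept_id=NULL, no match -> kept with NULL
  - employee 7 (Fiona): dept_id=3 -> matches Operations
  - employee 8 (Sam): dept_id=NULL, no match -> kept with NULL
Match against employees (self):
  - employee 1 (Dana): manager_id=NULL -> NULL
  - employee 2 (Chris): manager_id=1 -> Dana
  - employee 3 (Yara): manager_id=2 -> Chris
  - employee 4 (Olivia): manager_id=1 -> Dana
  - employee 5 (Eli): manager_id=2 -> Chris
  - employee 6 (Helen): manager_id=NULL -> NULL
  - employee 7 (Fiona): manager_id=NULL -> NULL
  - employee 8 (Sam): manager_id=3 -> Yara

SQL:
SELECT a.name, b.name AS department, c.name AS manager
FROM employees a
LEFT JOIN departments b ON a.dept_id = b.id
LEFT JOIN employees c ON a.manager_id = c.id

Result:
name   | department | manager
-------+------------+--------
Dana   | Operations | NULL   
Chris  | Security   | Dana   
Yara   | Sales      | Chris  
Olivia | Operations | Dana   
Eli    | Operations | Chris  
Helen  | NULL       | NULL   
Fiona  | Operations | NULL   
Sam    | NULL       | Yara   


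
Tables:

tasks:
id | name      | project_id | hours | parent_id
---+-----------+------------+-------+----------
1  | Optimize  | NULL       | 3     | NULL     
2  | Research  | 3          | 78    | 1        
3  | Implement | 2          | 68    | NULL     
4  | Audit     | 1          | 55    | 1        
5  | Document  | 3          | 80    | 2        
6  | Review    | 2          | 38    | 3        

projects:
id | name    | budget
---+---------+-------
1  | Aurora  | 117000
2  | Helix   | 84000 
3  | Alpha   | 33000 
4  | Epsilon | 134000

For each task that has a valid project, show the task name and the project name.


INNER JOIN keeps only tasks rows whose project_id matches an id in projects. Walk through each task:
  - task 1 (Optimize): project_id=NULL, no match -> dropped
  - task 2 (Research): project_id=3 -> matches Alpha
  - task 3 (Implement): project_id=2 -> matches Helix
  - task 4 (Audit): project_id=1 -> matches Aurora
  - task 5 (Document): project_id=3 -> matches Alpha
  - task 6 (Review): project_id=2 -> matches Helix
So 1 of 6 rows is dropped.

SQL:
SELECT a.name, b.name AS project
FROM tasks a
INNER JOIN projects b ON a.project_id = b.id

Result:
name      | project
----------+--------
Research  | Alpha  
Implement | Helix  
Audit     | Aurora 
Document  | Alpha  
Review    | Helix  


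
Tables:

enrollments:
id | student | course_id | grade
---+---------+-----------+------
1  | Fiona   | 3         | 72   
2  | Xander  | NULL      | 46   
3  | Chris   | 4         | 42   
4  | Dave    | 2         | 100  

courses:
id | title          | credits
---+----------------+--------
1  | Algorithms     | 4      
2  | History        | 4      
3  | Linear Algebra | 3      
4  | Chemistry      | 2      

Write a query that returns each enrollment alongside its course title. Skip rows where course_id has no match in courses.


INNER JOIN keeps only enrollments rows whose course_id matches an id in courses. Walk through each enrollment:
  - enrollment 1 (Fiona): course_id=3 -> matches Linear Algebra
  - enrollment 2 (Xander): course_id=NULL, no match -> dropped
  - enrollment 3 (Chris): course_id=4 -> matches Chemistry
  - enrollment 4 (Dave): course_id=2 -> matches History
So 1 of 4 rows is dropped.

SQL:
SELECT a.student, b.title AS course
FROM enrollments a
INNER JOIN courses b ON a.course_id = b.id

Result:
student | course        
--------+---------------
Fiona   | Linear Algebra
Chris   | Chemistry     
Dave    | History       


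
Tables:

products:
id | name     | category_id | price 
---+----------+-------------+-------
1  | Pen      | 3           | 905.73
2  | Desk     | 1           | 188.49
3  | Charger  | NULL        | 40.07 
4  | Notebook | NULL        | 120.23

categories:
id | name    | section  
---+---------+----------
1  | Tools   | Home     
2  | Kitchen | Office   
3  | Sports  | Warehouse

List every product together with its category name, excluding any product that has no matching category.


INNER JOIN keeps only products rows whose category_id matches an id in categories. Walk through each product:
  - product 1 (Pen): category_id=3 -> matches Sports
  - product 2 (Desk): category_id=1 -> matches Tools
  - product 3 (Charger): category_id=NULL, no match -> dropped
  - product 4 (Notebook): category_id=NULL, no match -> dropped
So 2 of 4 rows are dropped.

SQL:
SELECT a.name, b.name AS category
FROM products a
INNER JOIN categories b ON a.category_id = b.id

Result:
name | category
-----+---------
Pen  | Sports  
Desk | Tools   


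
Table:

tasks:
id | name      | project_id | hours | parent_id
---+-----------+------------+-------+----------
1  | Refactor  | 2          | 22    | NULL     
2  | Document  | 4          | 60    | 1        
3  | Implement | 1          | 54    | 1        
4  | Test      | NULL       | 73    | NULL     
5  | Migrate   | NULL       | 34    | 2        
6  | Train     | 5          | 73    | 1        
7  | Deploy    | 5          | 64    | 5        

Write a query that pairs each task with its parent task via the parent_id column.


This is a self-join: tasks is joined to a second copy of itself, matching each row's parent_id to another row's id. Use LEFT JOIN so rows with parent_id=NULL are kept.
  - task 1 (Refactor): parent_id=NULL -> NULL
  - task 2 (Document): parent_id=1 -> Refactor
  - task 3 (Implement): parent_id=1 -> Refactor
  - task 4 (Test): parent_id=NULL -> NULL
  - task 5 (Migrate): parent_id=2 -> Document
  - task 6 (Train): parent_id=1 -> Refactor
  - task 7 (Deploy): parent_id=5 -> Migrate

SQL:
SELECT a.name AS item, b.name AS parent
FROM tasks a
LEFT JOIN tasks b ON a.parent_id = b.id

Result:
item      | parent  
----------+---------
Refactor  | NULL    
Document  | Refactor
Implement | Refactor
Test      | NULL    
Migrate   | Document
Train     | Refactor
Deploy    | Migrate 


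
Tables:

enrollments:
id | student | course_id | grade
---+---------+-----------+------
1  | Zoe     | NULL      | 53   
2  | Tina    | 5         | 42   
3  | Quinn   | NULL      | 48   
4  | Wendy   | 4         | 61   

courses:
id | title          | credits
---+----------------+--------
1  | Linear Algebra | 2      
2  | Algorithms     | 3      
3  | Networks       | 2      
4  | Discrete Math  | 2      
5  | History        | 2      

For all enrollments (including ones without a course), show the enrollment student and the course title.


LEFT JOIN keeps every row from enrollments (the left table); where course_id has no match in courses, the course columns become NULL. Walk through each enrollment:
  - enrollment 1 (Zoe): course_id=NULL, no match -> kept with NULL
  - enrollment 2 (Tina): course_id=5 -> matches History
  - enrollment 3 (Quinn): course_id=NULL, no match -> kept with NULL
  - enrollment 4 (Wendy): course_id=4 -> matches Discrete Math
All 4 rows appear; 2 have NULL course.

SQL:
SELECT a.student, b.title AS course
FROM enrollments a
LEFT JOIN courses b ON a.course_id = b.id

Result:
student | course       
--------+--------------
Zoe     | NULL         
Tina    | History      
Quinn   | NULL         
Wendy   | Discrete Math


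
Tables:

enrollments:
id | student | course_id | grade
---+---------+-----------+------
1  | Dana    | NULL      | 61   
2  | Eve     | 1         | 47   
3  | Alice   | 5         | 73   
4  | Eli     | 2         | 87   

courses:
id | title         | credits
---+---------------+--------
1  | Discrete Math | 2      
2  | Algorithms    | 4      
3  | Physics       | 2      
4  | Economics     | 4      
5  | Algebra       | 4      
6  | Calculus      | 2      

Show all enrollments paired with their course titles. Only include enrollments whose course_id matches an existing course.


INNER JOIN keeps only enrollments rows whose course_id matches an id in courses. Walk through each enrollment:
  - enrollment 1 (Dana): course_id=NULL, no match -> dropped
  - enrollment 2 (Eve): course_id=1 -> matches Discrete Math
  - enrollment 3 (Alice): course_id=5 -> matches Algebra
  - enrollment 4 (Eli): course_id=2 -> matches Algorithms
So 1 of 4 rows is dropped.

SQL:
SELECT a.student, b.title AS course
FROM enrollments a
INNER JOIN courses b ON a.course_id = b.id

Result:
student | course       
--------+--------------
Eve     | Discrete Math
Alice   | Algebra      
Eli     | Algorithms   


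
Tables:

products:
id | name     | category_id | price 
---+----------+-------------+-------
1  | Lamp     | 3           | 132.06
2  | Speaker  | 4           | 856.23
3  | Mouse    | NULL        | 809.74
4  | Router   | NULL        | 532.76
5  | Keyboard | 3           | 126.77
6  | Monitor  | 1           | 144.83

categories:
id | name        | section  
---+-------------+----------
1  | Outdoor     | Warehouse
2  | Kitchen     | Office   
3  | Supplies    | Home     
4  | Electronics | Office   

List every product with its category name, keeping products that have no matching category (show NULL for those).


LEFT JOIN keeps every row from products (the left table); where category_id has no match in categories, the category columns become NULL. Walk through each product:
  - product 1 (Lamp): category_id=3 -> matches Supplies
  - product 2 (Speaker): category_id=4 -> matches Electronics
  - product 3 (Mouse): category_id=NULL, no match -> kept with NULL
  - product 4 (Router): category_id=NULL, no match -> kept with NULL
  - product 5 (Keyboard): category_id=3 -> matches Supplies
  - product 6 (Monitor): category_id=1 -> matches Outdoor
All 6 rows appear; 2 have NULL category.

SQL:
SELECT a.name, b.name AS category
FROM products a
LEFT JOIN categories b ON a.category_id = b.id

Result:
name     | category   
---------+------------
Lamp     | Supplies   
Speaker  | Electronics
Mouse    | NULL       
Router   | NULL       
Keyboard | Supplies   
Monitor  | Outdoor    


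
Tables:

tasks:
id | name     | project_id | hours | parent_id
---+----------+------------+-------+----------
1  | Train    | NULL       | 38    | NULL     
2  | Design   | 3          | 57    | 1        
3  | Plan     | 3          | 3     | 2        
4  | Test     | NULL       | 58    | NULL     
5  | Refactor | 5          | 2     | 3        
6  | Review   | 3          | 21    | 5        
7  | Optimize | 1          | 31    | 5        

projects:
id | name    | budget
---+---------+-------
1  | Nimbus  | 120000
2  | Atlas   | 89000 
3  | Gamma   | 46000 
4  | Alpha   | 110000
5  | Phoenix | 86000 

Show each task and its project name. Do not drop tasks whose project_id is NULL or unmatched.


LEFT JOIN keeps every row from tasks (the left table); where project_id has no match in projects, the project columns become NULL. Walk through each task:
  - task 1 (Train): project_id=NULL, no match -> kept with NULL
  - task 2 (Design): project_id=3 -> matches Gamma
  - task 3 (Plan): project_id=3 -> matches Gamma
  - task 4 (Test): project_id=NULL, no match -> kept with NULL
  - task 5 (Refactor): project_id=5 -> matches Phoenix
  - task 6 (Review): project_id=3 -> matches Gamma
  - task 7 (Optimize): project_id=1 -> matches Nimbus
All 7 rows appear; 2 have NULL project.

SQL:
SELECT a.name, b.name AS project
FROM tasks a
LEFT JOIN projects b ON a.project_id = b.id

Result:
name     | project
---------+--------
Train    | NULL   
Design   | Gamma  
Plan     | Gamma  
Test     | NULL   
Refactor | Phoenix
Review   | Gamma  
Optimize | Nimbus 


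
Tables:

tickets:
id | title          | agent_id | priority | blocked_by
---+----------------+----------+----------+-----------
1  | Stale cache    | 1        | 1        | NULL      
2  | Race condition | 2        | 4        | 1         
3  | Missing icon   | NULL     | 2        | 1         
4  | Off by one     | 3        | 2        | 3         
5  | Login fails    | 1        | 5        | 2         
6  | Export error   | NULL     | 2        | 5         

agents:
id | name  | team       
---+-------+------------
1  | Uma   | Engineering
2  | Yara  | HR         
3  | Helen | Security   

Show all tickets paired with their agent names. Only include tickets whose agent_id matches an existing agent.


INNER JOIN keeps only tickets rows whose agent_id matches an id in agents. Walk through each ticket:
  - ticket 1 (Stale cache): agent_id=1 -> matches Uma
  - ticket 2 (Race condition): agent_id=2 -> matches Yara
  - ticket 3 (Missing icon): agent_id=NULL, no match -> dropped
  - ticket 4 (Off by one): agent_id=3 -> matches Helen
  - ticket 5 (Login fails): agent_id=1 -> matches Uma
  - ticket 6 (Export error): agent_id=NULL, no match -> dropped
So 2 of 6 rows are dropped.

SQL:
SELECT a.title, b.name AS agent
FROM tickets a
INNER JOIN agents b ON a.agent_id = b.id

Result:
title          | agent
---------------+------
Stale cache    | Uma  
Race condition | Yara 
Off by one     | Helen
Login fails    | Uma  


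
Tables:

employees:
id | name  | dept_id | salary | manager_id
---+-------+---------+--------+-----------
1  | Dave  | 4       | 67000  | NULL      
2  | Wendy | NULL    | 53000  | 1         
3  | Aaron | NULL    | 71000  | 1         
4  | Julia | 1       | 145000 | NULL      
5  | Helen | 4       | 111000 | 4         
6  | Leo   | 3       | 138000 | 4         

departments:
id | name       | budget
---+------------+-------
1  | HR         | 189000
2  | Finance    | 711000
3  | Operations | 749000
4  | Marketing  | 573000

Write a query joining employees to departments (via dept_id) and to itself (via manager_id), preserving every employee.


Two LEFT JOINs from the same base table employees: one to departments via dept_id, one to employees itself via manager_id. Both are LEFT so every employee is preserved.
Match against departments:
  - employee 1 (Dave): dept_id=4 -> matches Marketing
  - employee 2 (Wendy): dept_id=NULL, no match -> kept with NULL
  - employee 3 (Aaron): dept_id=NULL, no match -> kept with NULL
  - employee 4 (Julia): dept_id=1 -> matches HR
  - employee 5 (Helen): dept_id=4 -> matches Marketing
  - employee 6 (Leo): dept_id=3 -> matches Operations
Match against employees (self):
  - employee 1 (Dave): manager_id=NULL -> NULL
  - employee 2 (Wendy): manager_id=1 -> Dave
  - employee 3 (Aaron): manager_id=1 -> Dave
  - employee 4 (Julia): manager_id=NULL -> NULL
  - employee 5 (Helen): manager_id=4 -> Julia
  - employee 6 (Leo): manager_id=4 -> Julia

SQL:
SELECT a.name, b.name AS department, c.name AS manager
FROM employees a
LEFT JOIN departments b ON a.dept_id = b.id
LEFT JOIN employees c ON a.manager_id = c.id

Result:
name  | department | manager
------+------------+--------
Dave  | Marketing  | NULL   
Wendy | NULL       | Dave   
Aaron | NULL       | Dave   
Julia | HR         | NULL   
Helen | Marketing  | Julia  
Leo   | Operations | Julia  


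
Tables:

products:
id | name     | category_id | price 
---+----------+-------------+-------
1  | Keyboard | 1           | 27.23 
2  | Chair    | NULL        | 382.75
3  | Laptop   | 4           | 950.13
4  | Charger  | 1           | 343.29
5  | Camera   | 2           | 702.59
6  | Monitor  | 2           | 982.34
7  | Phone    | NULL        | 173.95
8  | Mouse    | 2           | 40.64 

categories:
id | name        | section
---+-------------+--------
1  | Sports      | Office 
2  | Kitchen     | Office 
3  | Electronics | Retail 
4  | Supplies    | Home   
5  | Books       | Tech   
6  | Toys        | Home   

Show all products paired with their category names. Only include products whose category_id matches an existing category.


INNER JOIN keeps only products rows whose category_id matches an id in categories. Walk through each product:
  - product 1 (Keyboard): category_id=1 -> matches Sports
  - product 2 (Chair): category_id=NULL, no match -> dropped
  - product 3 (Laptop): category_id=4 -> matches Supplies
  - product 4 (Charger): category_id=1 -> matches Sports
  - product 5 (Camera): category_id=2 -> matches Kitchen
  - product 6 (Monitor): category_id=2 -> matches Kitchen
  - product 7 (Phone): category_id=NULL, no match -> dropped
  - product 8 (Mouse): category_id=2 -> matches Kitchen
So 2 of 8 rows are dropped.

SQL:
SELECT a.name, b.name AS category
FROM products a
INNER JOIN categories b ON a.category_id = b.id

Result:
name     | category
---------+---------
Keyboard | Sports  
Laptop   | Supplies
Charger  | Sports  
Camera   | Kitchen 
Monitor  | Kitchen 
Mouse    | Kitchen 


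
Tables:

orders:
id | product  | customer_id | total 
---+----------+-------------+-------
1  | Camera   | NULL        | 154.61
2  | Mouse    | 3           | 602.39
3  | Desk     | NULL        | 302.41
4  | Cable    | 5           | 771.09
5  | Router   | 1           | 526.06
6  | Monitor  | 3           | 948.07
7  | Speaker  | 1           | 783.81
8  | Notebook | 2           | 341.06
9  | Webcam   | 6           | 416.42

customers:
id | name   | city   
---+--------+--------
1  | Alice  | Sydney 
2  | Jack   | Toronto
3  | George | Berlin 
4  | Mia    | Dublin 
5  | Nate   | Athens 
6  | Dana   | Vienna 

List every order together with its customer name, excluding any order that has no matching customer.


INNER JOIN keeps only orders rows whose customer_id matches an id in customers. Walk through each order:
  - order 1 (Camera): customer_id=NULL, no match -> dropped
  - order 2 (Mouse): customer_id=3 -> matches George
  - order 3 (Desk): customer_id=NULL, no match -> dropped
  - order 4 (Cable): customer_id=5 -> matches Nate
  - order 5 (Router): customer_id=1 -> matches Alice
  - order 6 (Monitor): customer_id=3 -> matches George
  - order 7 (Speaker): customer_id=1 -> matches Alice
  - order 8 (Notebook): customer_id=2 -> matches Jack
  - order 9 (Webcam): customer_id=6 -> matches Dana
So 2 of 9 rows are dropped.

SQL:
SELECT a.product, b.name AS customer
FROM orders a
INNER JOIN customers b ON a.customer_id = b.id

Result:
product  | customer
---------+---------
Mouse    | George  
Cable    | Nate    
Router   | Alice   
Monitor  | George  
Speaker  | Alice   
Notebook | Jack    
Webcam   | Dana    


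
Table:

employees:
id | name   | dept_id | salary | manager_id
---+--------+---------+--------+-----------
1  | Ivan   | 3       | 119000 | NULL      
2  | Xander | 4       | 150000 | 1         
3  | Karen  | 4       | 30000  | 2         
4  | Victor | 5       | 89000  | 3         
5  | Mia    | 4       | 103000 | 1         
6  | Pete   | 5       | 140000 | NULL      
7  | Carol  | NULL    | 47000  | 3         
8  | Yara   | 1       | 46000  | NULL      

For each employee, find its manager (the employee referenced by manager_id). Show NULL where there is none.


This is a self-join: employees is joined to a second copy of itself, matching each row's manager_id to another row's id. Use LEFT JOIN so rows with manager_id=NULL are kept.
  - employee 1 (Ivan): manager_id=NULL -> NULL
  - employee 2 (Xander): manager_id=1 -> Ivan
  - employee 3 (Karen): manager_id=2 -> Xander
  - employee 4 (Victor): manager_id=3 -> Karen
  - employee 5 (Mia): manager_id=1 -> Ivan
  - employee 6 (Pete): manager_id=NULL -> NULL
  - employee 7 (Carol): manager_id=3 -> Karen
  - employee 8 (Yara): manager_id=NULL -> NULL

SQL:
SELECT a.name AS item, b.name AS manager
FROM employees a
LEFT JOIN employees b ON a.manager_id = b.id

Result:
item   | manager
-------+--------
Ivan   | NULL   
Xander | Ivan   
Karen  | Xander 
Victor | Karen  
Mia    | Ivan   
Pete   | NULL   
Carol  | Karen  
Yara   | NULL   


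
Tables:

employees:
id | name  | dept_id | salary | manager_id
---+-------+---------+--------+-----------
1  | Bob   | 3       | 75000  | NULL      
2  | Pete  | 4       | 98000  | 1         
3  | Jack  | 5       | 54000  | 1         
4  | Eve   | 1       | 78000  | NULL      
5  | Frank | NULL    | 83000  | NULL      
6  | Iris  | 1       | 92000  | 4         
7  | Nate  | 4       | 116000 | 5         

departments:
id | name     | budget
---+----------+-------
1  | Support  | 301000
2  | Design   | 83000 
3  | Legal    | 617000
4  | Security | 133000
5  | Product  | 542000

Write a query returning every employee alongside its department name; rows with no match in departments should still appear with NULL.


LEFT JOIN keeps every row from employees (the left table); where dept_id has no match in departments, the department columns become NULL. Walk through each employee:
  - employee 1 (Bob): dept_id=3 -> matches Legal
  - employee 2 (Pete): dept_id=4 -> matches Security
  - employee 3 (Jack): dept_id=5 -> matches Product
  - employee 4 (Eve): dept_id=1 -> matches Support
  - employee 5 (Frank): dept_id=NULL, no match -> kept with NULL
  - employee 6 (Iris): dept_id=1 -> matches Support
  - employee 7 (Nate): dept_id=4 -> matches Security
All 7 rows appear; 1 has NULL department.

SQL:
SELECT a.name, b.name AS department
FROM employees a
LEFT JOIN departments b ON a.dept_id = b.id

Result:
name  | department
------+-----------
Bob   | Legal     
Pete  | Security  
Jack  | Product   
Eve   | Support   
Frank | NULL      
Iris  | Support   
Nate  | Security  


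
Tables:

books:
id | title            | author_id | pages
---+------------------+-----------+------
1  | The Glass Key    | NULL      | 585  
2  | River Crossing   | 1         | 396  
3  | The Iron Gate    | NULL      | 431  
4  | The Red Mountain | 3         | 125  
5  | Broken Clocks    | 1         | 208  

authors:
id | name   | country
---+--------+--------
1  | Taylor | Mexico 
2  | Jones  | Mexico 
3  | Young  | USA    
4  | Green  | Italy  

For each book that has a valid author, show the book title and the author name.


INNER JOIN keeps only books rows whose author_id matches an id in authors. Walk through each book:
  - book 1 (The Glass Key): author_id=NULL, no match -> dropped
  - book 2 (River Crossing): author_id=1 -> matches Taylor
  - book 3 (The Iron Gate): author_id=NULL, no match -> dropped
  - book 4 (The Red Mountain): author_id=3 -> matches Young
  - book 5 (Broken Clocks): author_id=1 -> matches Taylor
So 2 of 5 rows are dropped.

SQL:
SELECT a.title, b.name AS author
FROM books a
INNER JOIN authors b ON a.author_id = b.id

Result:
title            | author
-----------------+-------
River Crossing   | Taylor
The Red Mountain | Young 
Broken Clocks    | Taylor


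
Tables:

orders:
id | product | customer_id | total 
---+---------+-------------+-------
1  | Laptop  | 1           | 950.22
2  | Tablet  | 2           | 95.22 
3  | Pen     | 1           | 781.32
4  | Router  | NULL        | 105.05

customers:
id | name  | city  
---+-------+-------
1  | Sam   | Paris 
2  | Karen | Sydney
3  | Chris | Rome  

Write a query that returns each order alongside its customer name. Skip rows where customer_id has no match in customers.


INNER JOIN keeps only orders rows whose customer_id matches an id in customers. Walk through each order:
  - order 1 (Laptop): customer_id=1 -> matches Sam
  - order 2 (Tablet): customer_id=2 -> matches Karen
  - order 3 (Pen): customer_id=1 -> matches Sam
  - order 4 (Router): customer_id=NULL, no match -> dropped
So 1 of 4 rows is dropped.

SQL:
SELECT a.product, b.name AS customer
FROM orders a
INNER JOIN customers b ON a.customer_id = b.id

Result:
product | customer
--------+---------
Laptop  | Sam     
Tablet  | Karen   
Pen     | Sam     


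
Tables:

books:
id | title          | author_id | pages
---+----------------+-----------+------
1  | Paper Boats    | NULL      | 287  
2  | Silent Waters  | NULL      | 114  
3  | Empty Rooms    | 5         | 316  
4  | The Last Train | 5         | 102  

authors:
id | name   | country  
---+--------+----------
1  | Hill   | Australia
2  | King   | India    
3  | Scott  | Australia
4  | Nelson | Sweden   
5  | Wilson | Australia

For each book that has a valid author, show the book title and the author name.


INNER JOIN keeps only books rows whose author_id matches an id in authors. Walk through each book:
  - book 1 (Paper Boats): author_id=NULL, no match -> dropped
  - book 2 (Silent Waters): author_id=NULL, no match -> dropped
  - book 3 (Empty Rooms): author_id=5 -> matches Wilson
  - book 4 (The Last Train): author_id=5 -> matches Wilson
So 2 of 4 rows are dropped.

SQL:
SELECT a.title, b.name AS author
FROM books a
INNER JOIN authors b ON a.author_id = b.id

Result:
title          | author
---------------+-------
Empty Rooms    | Wilson
The Last Train | Wilson


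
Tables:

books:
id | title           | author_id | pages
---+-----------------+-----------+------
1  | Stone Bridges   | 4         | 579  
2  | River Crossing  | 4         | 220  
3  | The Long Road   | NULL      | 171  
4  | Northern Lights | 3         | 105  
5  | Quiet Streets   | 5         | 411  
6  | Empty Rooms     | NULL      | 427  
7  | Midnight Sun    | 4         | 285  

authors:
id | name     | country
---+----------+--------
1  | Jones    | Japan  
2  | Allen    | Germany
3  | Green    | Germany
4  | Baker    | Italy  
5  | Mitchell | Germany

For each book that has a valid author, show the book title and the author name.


INNER JOIN keeps only books rows whose author_id matches an id in authors. Walk through each book:
  - book 1 (Stone Bridges): author_id=4 -> matches Baker
  - book 2 (River Crossing): author_id=4 -> matches Baker
  - book 3 (The Long Road): author_id=NULL, no match -> dropped
  - book 4 (Northern Lights): author_id=3 -> matches Green
  - book 5 (Quiet Streets): author_id=5 -> matches Mitchell
  - book 6 (Empty Rooms): author_id=NULL, no match -> dropped
  - book 7 (Midnight Sun): author_id=4 -> matches Baker
So 2 of 7 rows are dropped.

SQL:
SELECT a.title, b.name AS author
FROM books a
INNER JOIN authors b ON a.author_id = b.id

Result:
title           | author  
----------------+---------
Stone Bridges   | Baker   
River Crossing  | Baker   
Northern Lights | Green   
Quiet Streets   | Mitchell
Midnight Sun    | Baker   


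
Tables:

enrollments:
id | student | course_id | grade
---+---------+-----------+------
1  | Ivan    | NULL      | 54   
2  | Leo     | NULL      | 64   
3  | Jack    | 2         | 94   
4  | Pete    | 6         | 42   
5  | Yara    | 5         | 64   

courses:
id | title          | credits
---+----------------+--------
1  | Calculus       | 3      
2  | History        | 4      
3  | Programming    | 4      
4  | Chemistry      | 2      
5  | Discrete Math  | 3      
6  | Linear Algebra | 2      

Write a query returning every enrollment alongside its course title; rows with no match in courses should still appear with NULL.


LEFT JOIN keeps every row from enrollments (the left table); where course_id has no match in courses, the course columns become NULL. Walk through each enrollment:
  - enrollment 1 (Ivan): course_id=NULL, no match -> kept with NULL
  - enrollment 2 (Leo): course_id=NULL, no match -> kept with NULL
  - enrollment 3 (Jack): course_id=2 -> matches History
  - enrollment 4 (Pete): course_id=6 -> matches Linear Algebra
  - enrollment 5 (Yara): course_id=5 -> matches Discrete Math
All 5 rows appear; 2 have NULL course.

SQL:
SELECT a.student, b.title AS course
FROM enrollments a
LEFT JOIN courses b ON a.course_id = b.id

Result:
student | course        
--------+---------------
Ivan    | NULL          
Leo     | NULL          
Jack    | History       
Pete    | Linear Algebra
Yara    | Discrete Math 


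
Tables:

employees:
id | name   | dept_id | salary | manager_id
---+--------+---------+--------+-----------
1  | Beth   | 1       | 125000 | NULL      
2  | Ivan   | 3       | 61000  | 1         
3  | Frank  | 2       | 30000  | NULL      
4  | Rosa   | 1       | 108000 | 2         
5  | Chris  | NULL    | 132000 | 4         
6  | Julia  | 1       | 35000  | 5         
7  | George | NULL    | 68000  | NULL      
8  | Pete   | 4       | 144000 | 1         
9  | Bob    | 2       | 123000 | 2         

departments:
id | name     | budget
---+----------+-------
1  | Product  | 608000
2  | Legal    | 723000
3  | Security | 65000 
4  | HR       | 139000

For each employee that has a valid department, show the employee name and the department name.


INNER JOIN keeps only employees rows whose dept_id matches an id in departments. Walk through each employee:
  - employee 1 (Beth): dept_id=1 -> matches Product
  - employee 2 (Ivan): dept_id=3 -> matches Security
  - employee 3 (Frank): dept_id=2 -> matches Legal
  - employee 4 (Rosa): dept_id=1 -> matches Product
  - employee 5 (Chris): dept_id=NULL, no match -> dropped
  - employee 6 (Julia): dept_id=1 -> matches Product
  - employee 7 (George): dept_id=NULL, no match -> dropped
  - employee 8 (Pete): dept_id=4 -> matches HR
  - employee 9 (Bob): dept_id=2 -> matches Legal
So 2 of 9 rows are dropped.

SQL:
SELECT a.name, b.name AS department
FROM employees a
INNER JOIN departments b ON a.dept_id = b.id

Result:
name  | department
------+-----------
Beth  | Product   
Ivan  | Security  
Frank | Legal     
Rosa  | Product   
Julia | Product   
Pete  | HR        
Bob   | Legal     


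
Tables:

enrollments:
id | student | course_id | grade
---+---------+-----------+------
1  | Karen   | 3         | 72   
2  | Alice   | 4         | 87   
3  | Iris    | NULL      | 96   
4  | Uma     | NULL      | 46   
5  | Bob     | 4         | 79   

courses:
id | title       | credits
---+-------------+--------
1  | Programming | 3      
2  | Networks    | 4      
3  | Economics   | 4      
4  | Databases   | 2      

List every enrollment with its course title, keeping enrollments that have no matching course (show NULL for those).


LEFT JOIN keeps every row from enrollments (the left table); where course_id has no match in courses, the course columns become NULL. Walk through each enrollment:
  - enrollment 1 (Karen): course_id=3 -> matches Economics
  - enrollment 2 (Alice): course_id=4 -> matches Databases
  - enrollment 3 (Iris): course_id=NULL, no match -> kept with NULL
  - enrollment 4 (Uma): course_id=NULL, no match -> kept with NULL
  - enrollment 5 (Bob): course_id=4 -> matches Databases
All 5 rows appear; 2 have NULL course.

SQL:
SELECT a.student, b.title AS course
FROM enrollments a
LEFT JOIN courses b ON a.course_id = b.id

Result:
student | course   
--------+----------
Karen   | Economics
Alice   | Databases
Iris    | NULL     
Uma     | NULL     
Bob     | Databases


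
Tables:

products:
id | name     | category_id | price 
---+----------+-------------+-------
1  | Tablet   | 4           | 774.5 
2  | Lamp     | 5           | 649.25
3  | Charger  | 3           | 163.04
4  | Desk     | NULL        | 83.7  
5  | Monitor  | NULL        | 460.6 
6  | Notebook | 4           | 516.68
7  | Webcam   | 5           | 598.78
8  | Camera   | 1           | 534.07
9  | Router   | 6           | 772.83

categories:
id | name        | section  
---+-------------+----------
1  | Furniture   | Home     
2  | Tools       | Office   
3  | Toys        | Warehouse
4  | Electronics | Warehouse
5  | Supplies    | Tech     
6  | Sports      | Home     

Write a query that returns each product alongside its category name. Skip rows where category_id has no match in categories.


INNER JOIN keeps only products rows whose category_id matches an id in categories. Walk through each product:
  - product 1 (Tablet): category_id=4 -> matches Electronics
  - product 2 (Lamp): category_id=5 -> matches Supplies
  - product 3 (Charger): category_id=3 -> matches Toys
  - product 4 (Desk): category_id=NULL, no match -> dropped
  - product 5 (Monitor): category_id=NULL, no match -> dropped
  - product 6 (Notebook): category_id=4 -> matches Electronics
  - product 7 (Webcam): category_id=5 -> matches Supplies
  - product 8 (Camera): category_id=1 -> matches Furniture
  - product 9 (Router): category_id=6 -> matches Sports
So 2 of 9 rows are dropped.

SQL:
SELECT a.name, b.name AS category
FROM products a
INNER JOIN categories b ON a.category_id = b.id

Result:
name     | category   
---------+------------
Tablet   | Electronics
Lamp     | Supplies   
Charger  | Toys       
Notebook | Electronics
Webcam   | Supplies   
Camera   | Furniture  
Router   | Sports     


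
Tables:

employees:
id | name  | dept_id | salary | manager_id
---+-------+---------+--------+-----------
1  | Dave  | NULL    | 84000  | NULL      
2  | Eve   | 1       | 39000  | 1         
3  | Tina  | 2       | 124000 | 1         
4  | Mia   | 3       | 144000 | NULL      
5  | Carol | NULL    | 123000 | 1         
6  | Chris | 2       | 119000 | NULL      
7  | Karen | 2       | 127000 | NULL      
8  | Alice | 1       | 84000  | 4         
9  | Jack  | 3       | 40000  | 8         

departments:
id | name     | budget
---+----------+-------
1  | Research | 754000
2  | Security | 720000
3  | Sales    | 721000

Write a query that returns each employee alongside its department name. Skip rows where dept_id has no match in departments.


INNER JOIN keeps only employees rows whose dept_id matches an id in departments. Walk through each employee:
  - employee 1 (Dave): dept_id=NULL, no match -> dropped
  - employee 2 (Eve): dept_id=1 -> matches Research
  - employee 3 (Tina): dept_id=2 -> matches Security
  - employee 4 (Mia): dept_id=3 -> matches Sales
  - employee 5 (Carol): dept_id=NULL, no match -> dropped
  - employee 6 (Chris): dept_id=2 -> matches Security
  - employee 7 (Karen): dept_id=2 -> matches Security
  - employee 8 (Alice): dept_id=1 -> matches Research
  - employee 9 (Jack): dept_id=3 -> matches Sales
So 2 of 9 rows are dropped.

SQL:
SELECT a.name, b.name AS department
FROM employees a
INNER JOIN departments b ON a.dept_id = b.id

Result:
name  | department
------+-----------
Eve   | Research  
Tina  | Security  
Mia   | Sales     
Chris | Security  
Karen | Security  
Alice | Research  
Jack  | Sales     
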